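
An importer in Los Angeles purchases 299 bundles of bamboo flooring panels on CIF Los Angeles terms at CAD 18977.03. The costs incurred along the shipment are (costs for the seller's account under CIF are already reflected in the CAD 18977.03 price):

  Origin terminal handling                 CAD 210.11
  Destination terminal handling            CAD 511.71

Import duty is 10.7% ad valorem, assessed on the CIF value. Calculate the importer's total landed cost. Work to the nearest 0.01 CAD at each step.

CIF: the seller pays costs through ocean freight and marine insurance to the destination port.
Already in the invoice (seller's account under CIF): origin terminal — exclude.
The CIF price already equals the CIF value: 18977.03
Import duty = 18977.03 × 10.7% = 2030.54
Buyer bears: destination terminal 511.71 + duty 2030.54 = 2542.25
Landed cost = invoice 18977.03 + 2542.25 = 21519.28

Total landed cost: CAD 21519.28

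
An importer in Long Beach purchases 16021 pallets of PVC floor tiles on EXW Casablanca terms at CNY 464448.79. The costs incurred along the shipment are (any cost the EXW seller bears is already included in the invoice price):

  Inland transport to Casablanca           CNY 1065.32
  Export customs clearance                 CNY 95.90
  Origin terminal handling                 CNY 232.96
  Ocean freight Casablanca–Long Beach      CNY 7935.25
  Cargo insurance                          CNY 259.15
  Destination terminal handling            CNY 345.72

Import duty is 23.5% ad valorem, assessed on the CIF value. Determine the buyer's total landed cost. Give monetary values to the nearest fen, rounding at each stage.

Total landed cost: CNY 585781.87

EXW: the seller makes goods available at their premises; the buyer bears all onward costs.
CIF value = EXW price + inland to port + export clearance + origin terminal + freight + insurance = 464448.79 + 1065.32 + 95.90 + 232.96 + 7935.25 + 259.15 = 474037.37
Import duty = 474037.37 × 23.5% = 111398.78
Buyer bears: inland to port 1065.32 + export clearance 95.90 + origin terminal 232.96 + freight 7935.25 + insurance 259.15 + destination terminal 345.72 + duty 111398.78 = 121333.08
Landed cost = invoice 464448.79 + 121333.08 = 585781.87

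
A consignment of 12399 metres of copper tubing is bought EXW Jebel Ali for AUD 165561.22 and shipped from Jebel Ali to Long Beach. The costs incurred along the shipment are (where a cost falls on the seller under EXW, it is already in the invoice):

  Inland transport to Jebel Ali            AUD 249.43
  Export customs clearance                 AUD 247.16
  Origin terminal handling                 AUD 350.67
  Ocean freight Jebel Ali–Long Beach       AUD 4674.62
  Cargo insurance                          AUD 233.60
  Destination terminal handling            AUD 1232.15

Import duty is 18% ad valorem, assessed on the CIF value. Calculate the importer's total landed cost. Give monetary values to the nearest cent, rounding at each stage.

Total landed cost: AUD 203385.86

EXW: the seller makes goods available at their premises; the buyer bears all onward costs.
CIF value = EXW price + inland to port + export clearance + origin terminal + freight + insurance = 165561.22 + 249.43 + 247.16 + 350.67 + 4674.62 + 233.60 = 171316.70
Import duty = 171316.70 × 18% = 30837.01
Buyer bears: inland to port 249.43 + export clearance 247.16 + origin terminal 350.67 + freight 4674.62 + insurance 233.60 + destination terminal 1232.15 + duty 30837.01 = 37824.64
Landed cost = invoice 165561.22 + 37824.64 = 203385.86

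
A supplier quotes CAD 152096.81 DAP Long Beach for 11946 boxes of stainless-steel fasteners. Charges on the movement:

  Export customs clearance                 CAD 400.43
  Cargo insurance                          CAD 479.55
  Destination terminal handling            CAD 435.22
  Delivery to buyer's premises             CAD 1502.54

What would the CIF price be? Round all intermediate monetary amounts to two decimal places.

Not relevant to the conversion: export clearance, insurance — on the seller under both DAP and CIF; already in the DAP price and stays in the CIF price.
From DAP to CIF, the seller no longer bears: destination terminal, delivery.
CIF price = 152096.81 − 435.22 − 1502.54 = 150159.05

CIF price: CAD 150159.05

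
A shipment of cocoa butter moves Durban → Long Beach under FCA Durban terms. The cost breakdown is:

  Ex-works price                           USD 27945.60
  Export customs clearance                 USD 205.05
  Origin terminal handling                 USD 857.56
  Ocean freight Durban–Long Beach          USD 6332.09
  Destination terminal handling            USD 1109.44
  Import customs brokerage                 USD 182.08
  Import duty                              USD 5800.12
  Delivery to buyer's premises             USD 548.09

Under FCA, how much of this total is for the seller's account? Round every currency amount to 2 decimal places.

FCA: the seller delivers export-cleared goods to the carrier; the buyer bears costs from that point.
Seller's account: goods 27945.60 + export clearance 205.05 = 28150.65
Buyer's account: origin terminal 857.56 + freight 6332.09 + destination terminal 1109.44 + brokerage 182.08 + duty 5800.12 + delivery 548.09 = 14829.38

Seller's account: USD 28150.65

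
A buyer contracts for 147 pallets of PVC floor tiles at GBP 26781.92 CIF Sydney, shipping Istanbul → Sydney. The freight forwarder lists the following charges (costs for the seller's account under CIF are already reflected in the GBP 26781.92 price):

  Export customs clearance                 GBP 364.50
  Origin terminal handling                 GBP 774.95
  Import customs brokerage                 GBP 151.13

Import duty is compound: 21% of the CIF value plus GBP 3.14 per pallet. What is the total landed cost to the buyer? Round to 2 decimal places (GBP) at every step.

CIF: the seller pays costs through ocean freight and marine insurance to the destination port.
Already in the invoice (seller's account under CIF): export clearance, origin terminal — exclude.
The CIF price already equals the CIF value: 26781.92
Ad valorem component: 26781.92 × 21% = 5624.20
Specific component: 147 × 3.14 = 461.58
Import duty = 5624.20 + 461.58 = 6085.78
Buyer bears: brokerage 151.13 + duty 6085.78 = 6236.91
Landed cost = invoice 26781.92 + 6236.91 = 33018.83

Total landed cost: GBP 33018.83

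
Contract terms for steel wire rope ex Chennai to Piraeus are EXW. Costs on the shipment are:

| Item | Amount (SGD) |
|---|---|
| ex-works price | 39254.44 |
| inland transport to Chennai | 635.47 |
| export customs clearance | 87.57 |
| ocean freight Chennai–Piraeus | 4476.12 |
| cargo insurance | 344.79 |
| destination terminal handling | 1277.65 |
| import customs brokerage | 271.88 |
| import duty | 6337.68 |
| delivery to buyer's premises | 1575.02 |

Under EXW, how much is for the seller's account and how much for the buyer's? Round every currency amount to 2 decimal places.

Seller: SGD 39254.44; buyer: SGD 15006.18

EXW: the seller makes goods available at their premises; the buyer bears all onward costs.
Seller's account: goods 39254.44 = 39254.44
Buyer's account: inland to port 635.47 + export clearance 87.57 + freight 4476.12 + insurance 344.79 + destination terminal 1277.65 + brokerage 271.88 + duty 6337.68 + delivery 1575.02 = 15006.18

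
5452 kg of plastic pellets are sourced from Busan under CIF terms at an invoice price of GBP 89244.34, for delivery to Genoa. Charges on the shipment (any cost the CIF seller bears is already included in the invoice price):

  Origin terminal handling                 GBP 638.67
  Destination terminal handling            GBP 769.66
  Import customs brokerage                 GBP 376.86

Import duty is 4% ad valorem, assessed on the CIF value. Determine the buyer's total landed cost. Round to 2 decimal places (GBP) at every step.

Total landed cost: GBP 93960.63

CIF: the seller pays costs through ocean freight and marine insurance to the destination port.
Already in the invoice (seller's account under CIF): origin terminal — exclude.
The CIF price already equals the CIF value: 89244.34
Import duty = 89244.34 × 4% = 3569.77
Buyer bears: destination terminal 769.66 + brokerage 376.86 + duty 3569.77 = 4716.29
Landed cost = invoice 89244.34 + 4716.29 = 93960.63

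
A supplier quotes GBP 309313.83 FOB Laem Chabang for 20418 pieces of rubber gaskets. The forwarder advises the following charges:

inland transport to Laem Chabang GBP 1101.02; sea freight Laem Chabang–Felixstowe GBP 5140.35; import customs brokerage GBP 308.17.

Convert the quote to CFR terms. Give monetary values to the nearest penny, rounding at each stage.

Not relevant to the conversion: inland to port — on the seller under both FOB and CFR; already in the FOB price and stays in the CFR price. brokerage — on the buyer under both terms; not part of either seller's price.
From FOB to CFR, the seller additionally bears: freight.
CFR price = 309313.83 + 5140.35 = 314454.18

CFR price: GBP 314454.18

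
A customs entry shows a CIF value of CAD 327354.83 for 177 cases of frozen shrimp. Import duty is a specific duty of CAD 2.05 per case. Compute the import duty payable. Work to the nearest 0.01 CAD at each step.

Import duty = 177 × 2.05 = 362.85

Import duty: CAD 362.85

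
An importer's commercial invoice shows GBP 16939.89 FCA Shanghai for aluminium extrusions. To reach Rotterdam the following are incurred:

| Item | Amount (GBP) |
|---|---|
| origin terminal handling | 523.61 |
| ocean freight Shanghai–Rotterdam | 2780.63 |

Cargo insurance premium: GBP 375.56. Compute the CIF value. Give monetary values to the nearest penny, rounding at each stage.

CIF value: GBP 20619.69

CIF = FCA price + pre-shipment costs + freight + insurance
CIF = 16939.89 + 523.61 + 2780.63 + 375.56 = 20619.69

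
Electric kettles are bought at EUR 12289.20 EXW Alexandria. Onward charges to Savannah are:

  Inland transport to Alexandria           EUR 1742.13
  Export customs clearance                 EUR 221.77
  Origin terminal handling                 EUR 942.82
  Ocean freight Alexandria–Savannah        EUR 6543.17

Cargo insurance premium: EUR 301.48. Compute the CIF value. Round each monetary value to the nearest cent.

CIF value: EUR 22040.57

CIF = EXW price + pre-shipment costs + freight + insurance
CIF = 12289.20 + 1742.13 + 221.77 + 942.82 + 6543.17 + 301.48 = 22040.57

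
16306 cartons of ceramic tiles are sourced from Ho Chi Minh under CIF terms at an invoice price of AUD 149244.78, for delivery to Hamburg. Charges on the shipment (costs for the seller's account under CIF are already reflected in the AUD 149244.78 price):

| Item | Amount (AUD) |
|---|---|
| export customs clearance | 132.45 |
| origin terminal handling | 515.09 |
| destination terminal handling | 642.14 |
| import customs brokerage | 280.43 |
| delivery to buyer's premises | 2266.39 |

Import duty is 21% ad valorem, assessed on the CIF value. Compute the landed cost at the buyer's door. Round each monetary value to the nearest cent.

Total landed cost: AUD 183775.14

CIF: the seller pays costs through ocean freight and marine insurance to the destination port.
Already in the invoice (seller's account under CIF): export clearance, origin terminal — exclude.
The CIF price already equals the CIF value: 149244.78
Import duty = 149244.78 × 21% = 31341.40
Buyer bears: destination terminal 642.14 + brokerage 280.43 + delivery 2266.39 + duty 31341.40 = 34530.36
Landed cost = invoice 149244.78 + 34530.36 = 183775.14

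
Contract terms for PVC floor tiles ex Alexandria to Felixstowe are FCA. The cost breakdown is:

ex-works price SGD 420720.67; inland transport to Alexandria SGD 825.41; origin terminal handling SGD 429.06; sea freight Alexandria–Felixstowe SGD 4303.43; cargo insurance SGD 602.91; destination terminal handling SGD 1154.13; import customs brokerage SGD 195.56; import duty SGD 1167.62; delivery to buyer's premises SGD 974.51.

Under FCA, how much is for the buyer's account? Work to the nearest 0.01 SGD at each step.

FCA: the seller delivers export-cleared goods to the carrier; the buyer bears costs from that point.
Seller's account: goods 420720.67 + inland to port 825.41 = 421546.08
Buyer's account: origin terminal 429.06 + freight 4303.43 + insurance 602.91 + destination terminal 1154.13 + brokerage 195.56 + duty 1167.62 + delivery 974.51 = 8827.22

Buyer's account: SGD 8827.22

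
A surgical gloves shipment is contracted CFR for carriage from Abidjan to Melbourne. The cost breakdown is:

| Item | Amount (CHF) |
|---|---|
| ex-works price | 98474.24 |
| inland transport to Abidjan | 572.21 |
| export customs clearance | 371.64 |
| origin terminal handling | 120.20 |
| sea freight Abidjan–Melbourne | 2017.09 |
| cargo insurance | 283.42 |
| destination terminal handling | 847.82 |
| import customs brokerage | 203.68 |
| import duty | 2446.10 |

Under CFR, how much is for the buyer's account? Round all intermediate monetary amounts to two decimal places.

Buyer's account: CHF 3781.02

CFR: the seller pays costs through ocean freight to the destination port, but not insurance.
Seller's account: goods 98474.24 + inland to port 572.21 + export clearance 371.64 + origin terminal 120.20 + freight 2017.09 = 101555.38
Buyer's account: insurance 283.42 + destination terminal 847.82 + brokerage 203.68 + duty 2446.10 = 3781.02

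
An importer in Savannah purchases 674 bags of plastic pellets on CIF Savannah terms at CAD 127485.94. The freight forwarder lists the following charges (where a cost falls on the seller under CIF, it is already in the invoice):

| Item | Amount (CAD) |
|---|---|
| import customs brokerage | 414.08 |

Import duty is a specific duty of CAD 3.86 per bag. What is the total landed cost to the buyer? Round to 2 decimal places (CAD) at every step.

CIF: the seller pays costs through ocean freight and marine insurance to the destination port.
The CIF price already equals the CIF value: 127485.94
Import duty = 674 × 3.86 = 2601.64
Buyer bears: brokerage 414.08 + duty 2601.64 = 3015.72
Landed cost = invoice 127485.94 + 3015.72 = 130501.66

Total landed cost: CAD 130501.66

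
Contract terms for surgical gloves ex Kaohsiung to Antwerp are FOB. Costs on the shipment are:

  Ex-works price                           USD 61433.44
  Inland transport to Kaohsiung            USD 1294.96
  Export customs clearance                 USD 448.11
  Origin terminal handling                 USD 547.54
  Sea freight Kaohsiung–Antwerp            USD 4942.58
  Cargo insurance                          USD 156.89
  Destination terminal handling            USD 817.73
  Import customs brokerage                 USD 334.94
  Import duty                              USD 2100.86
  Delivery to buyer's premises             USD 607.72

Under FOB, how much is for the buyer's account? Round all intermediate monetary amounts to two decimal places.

Buyer's account: USD 8960.72

FOB: the seller bears costs until goods are on board at the origin port; the buyer bears freight, insurance and all costs thereafter.
Seller's account: goods 61433.44 + inland to port 1294.96 + export clearance 448.11 + origin terminal 547.54 = 63724.05
Buyer's account: freight 4942.58 + insurance 156.89 + destination terminal 817.73 + brokerage 334.94 + duty 2100.86 + delivery 607.72 = 8960.72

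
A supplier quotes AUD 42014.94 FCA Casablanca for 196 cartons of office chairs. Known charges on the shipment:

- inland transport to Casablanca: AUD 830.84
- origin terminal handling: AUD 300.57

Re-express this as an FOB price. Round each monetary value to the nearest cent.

Not relevant to the conversion: inland to port — on the seller under both FCA and FOB; already in the FCA price and stays in the FOB price.
From FCA to FOB, the seller additionally bears: origin terminal.
FOB price = 42014.94 + 300.57 = 42315.51

FOB price: AUD 42315.51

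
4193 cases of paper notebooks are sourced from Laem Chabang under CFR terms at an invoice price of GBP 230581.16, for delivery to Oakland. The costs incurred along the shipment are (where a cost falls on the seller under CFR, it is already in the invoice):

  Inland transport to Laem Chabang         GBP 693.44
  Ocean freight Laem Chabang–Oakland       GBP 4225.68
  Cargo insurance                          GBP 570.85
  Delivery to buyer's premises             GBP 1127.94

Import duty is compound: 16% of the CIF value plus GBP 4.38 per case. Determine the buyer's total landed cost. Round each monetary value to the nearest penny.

Total landed cost: GBP 287629.61

CFR: the seller pays costs through ocean freight to the destination port, but not insurance.
Already in the invoice (seller's account under CFR): inland to port, freight — exclude.
CIF value = CFR price + insurance = 230581.16 + 570.85 = 231152.01
Ad valorem component: 231152.01 × 16% = 36984.32
Specific component: 4193 × 4.38 = 18365.34
Import duty = 36984.32 + 18365.34 = 55349.66
Buyer bears: insurance 570.85 + delivery 1127.94 + duty 55349.66 = 57048.45
Landed cost = invoice 230581.16 + 57048.45 = 287629.61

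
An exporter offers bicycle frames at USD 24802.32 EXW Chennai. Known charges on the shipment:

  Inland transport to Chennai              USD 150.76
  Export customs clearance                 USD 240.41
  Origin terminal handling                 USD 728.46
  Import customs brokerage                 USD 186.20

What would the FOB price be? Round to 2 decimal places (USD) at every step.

Not relevant to the conversion: brokerage — on the buyer under both terms; not part of either seller's price.
From EXW to FOB, the seller additionally bears: inland to port, export clearance, origin terminal.
FOB price = 24802.32 + 150.76 + 240.41 + 728.46 = 25921.95

FOB price: USD 25921.95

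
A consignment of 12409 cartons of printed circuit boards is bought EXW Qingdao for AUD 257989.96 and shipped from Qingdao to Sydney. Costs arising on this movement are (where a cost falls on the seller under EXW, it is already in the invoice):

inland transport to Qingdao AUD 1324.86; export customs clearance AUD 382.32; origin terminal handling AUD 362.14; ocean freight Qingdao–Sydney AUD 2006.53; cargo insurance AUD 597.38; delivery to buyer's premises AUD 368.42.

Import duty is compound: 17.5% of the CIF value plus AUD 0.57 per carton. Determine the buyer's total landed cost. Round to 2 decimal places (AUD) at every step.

EXW: the seller makes goods available at their premises; the buyer bears all onward costs.
CIF value = EXW price + inland to port + export clearance + origin terminal + freight + insurance = 257989.96 + 1324.86 + 382.32 + 362.14 + 2006.53 + 597.38 = 262663.19
Ad valorem component: 262663.19 × 17.5% = 45966.06
Specific component: 12409 × 0.57 = 7073.13
Import duty = 45966.06 + 7073.13 = 53039.19
Buyer bears: inland to port 1324.86 + export clearance 382.32 + origin terminal 362.14 + freight 2006.53 + insurance 597.38 + delivery 368.42 + duty 53039.19 = 58080.84
Landed cost = invoice 257989.96 + 58080.84 = 316070.80

Total landed cost: AUD 316070.80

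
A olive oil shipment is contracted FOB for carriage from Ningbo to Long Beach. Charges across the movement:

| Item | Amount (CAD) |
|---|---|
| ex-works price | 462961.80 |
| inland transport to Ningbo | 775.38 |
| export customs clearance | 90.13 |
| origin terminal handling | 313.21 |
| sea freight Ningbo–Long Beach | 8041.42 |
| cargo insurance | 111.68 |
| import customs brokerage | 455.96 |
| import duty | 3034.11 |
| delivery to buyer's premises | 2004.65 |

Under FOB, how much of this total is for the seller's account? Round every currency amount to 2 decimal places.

Seller's account: CAD 464140.52

FOB: the seller bears costs until goods are on board at the origin port; the buyer bears freight, insurance and all costs thereafter.
Seller's account: goods 462961.80 + inland to port 775.38 + export clearance 90.13 + origin terminal 313.21 = 464140.52
Buyer's account: freight 8041.42 + insurance 111.68 + brokerage 455.96 + duty 3034.11 + delivery 2004.65 = 13647.82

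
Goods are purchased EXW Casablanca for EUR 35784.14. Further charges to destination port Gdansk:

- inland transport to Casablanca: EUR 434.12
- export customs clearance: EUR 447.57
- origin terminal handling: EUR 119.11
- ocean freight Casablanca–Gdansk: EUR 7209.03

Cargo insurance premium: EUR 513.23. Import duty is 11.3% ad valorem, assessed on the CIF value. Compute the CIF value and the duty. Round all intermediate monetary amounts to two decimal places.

CIF = EXW price + pre-shipment costs + freight + insurance
CIF = 35784.14 + 434.12 + 447.57 + 119.11 + 7209.03 + 513.23 = 44507.20
Import duty = 44507.20 × 11.3% = 5029.31

CIF value: EUR 44507.20; import duty: EUR 5029.31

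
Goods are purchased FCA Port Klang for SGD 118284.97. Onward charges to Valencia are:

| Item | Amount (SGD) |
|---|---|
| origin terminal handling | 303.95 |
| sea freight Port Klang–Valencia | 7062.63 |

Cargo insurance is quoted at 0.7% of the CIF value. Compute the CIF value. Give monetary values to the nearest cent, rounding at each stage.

CIF value: SGD 126537.31

Let C be the CIF value. C = FCA price + pre-shipment costs + freight + 0.7% × C
C − 0.7% × C = 118284.97 + 303.95 + 7062.63
0.993 × C = 125651.55
C = 125651.55 / 0.993 = 126537.31
Insurance premium = 0.7% × 126537.31 = 885.76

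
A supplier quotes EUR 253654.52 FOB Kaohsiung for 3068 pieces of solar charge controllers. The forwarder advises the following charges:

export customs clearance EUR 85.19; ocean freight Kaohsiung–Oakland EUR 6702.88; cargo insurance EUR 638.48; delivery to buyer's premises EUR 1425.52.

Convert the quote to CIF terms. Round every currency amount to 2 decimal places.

CIF price: EUR 260995.88

Not relevant to the conversion: export clearance — on the seller under both FOB and CIF; already in the FOB price and stays in the CIF price. delivery — on the buyer under both terms; not part of either seller's price.
From FOB to CIF, the seller additionally bears: freight, insurance.
CIF price = 253654.52 + 6702.88 + 638.48 = 260995.88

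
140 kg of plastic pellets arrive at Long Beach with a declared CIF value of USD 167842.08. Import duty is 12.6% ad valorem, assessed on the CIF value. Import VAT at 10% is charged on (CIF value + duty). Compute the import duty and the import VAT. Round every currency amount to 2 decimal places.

Import duty = 167842.08 × 12.6% = 21148.10
VAT base = CIF + duty = 167842.08 + 21148.10 = 188990.18
Import VAT = 188990.18 × 10% = 18899.02

Import duty: USD 21148.10; import VAT: USD 18899.02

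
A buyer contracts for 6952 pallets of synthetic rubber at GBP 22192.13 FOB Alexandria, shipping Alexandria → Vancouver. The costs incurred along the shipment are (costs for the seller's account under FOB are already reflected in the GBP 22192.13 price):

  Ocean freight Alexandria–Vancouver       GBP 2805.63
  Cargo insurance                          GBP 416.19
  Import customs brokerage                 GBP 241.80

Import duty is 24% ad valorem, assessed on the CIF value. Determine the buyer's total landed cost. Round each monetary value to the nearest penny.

Total landed cost: GBP 31755.10

FOB: the seller bears costs until goods are on board at the origin port; the buyer bears freight, insurance and all costs thereafter.
CIF value = FOB price + freight + insurance = 22192.13 + 2805.63 + 416.19 = 25413.95
Import duty = 25413.95 × 24% = 6099.35
Buyer bears: freight 2805.63 + insurance 416.19 + brokerage 241.80 + duty 6099.35 = 9562.97
Landed cost = invoice 22192.13 + 9562.97 = 31755.10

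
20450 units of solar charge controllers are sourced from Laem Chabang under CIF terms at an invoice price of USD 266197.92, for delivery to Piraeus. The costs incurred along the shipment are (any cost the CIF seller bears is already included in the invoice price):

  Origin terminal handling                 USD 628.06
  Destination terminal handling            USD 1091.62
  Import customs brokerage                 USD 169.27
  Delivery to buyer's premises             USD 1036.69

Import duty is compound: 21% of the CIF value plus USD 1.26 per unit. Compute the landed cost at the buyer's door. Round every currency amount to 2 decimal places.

CIF: the seller pays costs through ocean freight and marine insurance to the destination port.
Already in the invoice (seller's account under CIF): origin terminal — exclude.
The CIF price already equals the CIF value: 266197.92
Ad valorem component: 266197.92 × 21% = 55901.56
Specific component: 20450 × 1.26 = 25767.00
Import duty = 55901.56 + 25767.00 = 81668.56
Buyer bears: destination terminal 1091.62 + brokerage 169.27 + delivery 1036.69 + duty 81668.56 = 83966.14
Landed cost = invoice 266197.92 + 83966.14 = 350164.06

Total landed cost: USD 350164.06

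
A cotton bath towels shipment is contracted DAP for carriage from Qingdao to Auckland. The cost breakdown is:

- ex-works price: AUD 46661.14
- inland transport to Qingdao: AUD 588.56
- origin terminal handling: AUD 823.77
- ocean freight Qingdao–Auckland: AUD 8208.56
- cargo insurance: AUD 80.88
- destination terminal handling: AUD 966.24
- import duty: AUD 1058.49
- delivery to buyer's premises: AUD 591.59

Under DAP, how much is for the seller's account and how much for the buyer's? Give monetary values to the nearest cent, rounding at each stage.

Seller: AUD 57920.74; buyer: AUD 1058.49

DAP: the seller bears all costs to the named destination except import duty and clearance.
Seller's account: goods 46661.14 + inland to port 588.56 + origin terminal 823.77 + freight 8208.56 + insurance 80.88 + destination terminal 966.24 + delivery 591.59 = 57920.74
Buyer's account: duty 1058.49 = 1058.49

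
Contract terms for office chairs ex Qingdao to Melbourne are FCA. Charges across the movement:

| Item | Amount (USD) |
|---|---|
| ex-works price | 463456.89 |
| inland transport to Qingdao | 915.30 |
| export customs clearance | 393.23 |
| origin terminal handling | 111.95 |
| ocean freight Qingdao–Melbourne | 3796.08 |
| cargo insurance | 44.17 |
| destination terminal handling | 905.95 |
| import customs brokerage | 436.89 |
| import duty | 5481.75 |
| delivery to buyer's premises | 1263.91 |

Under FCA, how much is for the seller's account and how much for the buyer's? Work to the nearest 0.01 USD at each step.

Seller: USD 464765.42; buyer: USD 12040.70

FCA: the seller delivers export-cleared goods to the carrier; the buyer bears costs from that point.
Seller's account: goods 463456.89 + inland to port 915.30 + export clearance 393.23 = 464765.42
Buyer's account: origin terminal 111.95 + freight 3796.08 + insurance 44.17 + destination terminal 905.95 + brokerage 436.89 + duty 5481.75 + delivery 1263.91 = 12040.70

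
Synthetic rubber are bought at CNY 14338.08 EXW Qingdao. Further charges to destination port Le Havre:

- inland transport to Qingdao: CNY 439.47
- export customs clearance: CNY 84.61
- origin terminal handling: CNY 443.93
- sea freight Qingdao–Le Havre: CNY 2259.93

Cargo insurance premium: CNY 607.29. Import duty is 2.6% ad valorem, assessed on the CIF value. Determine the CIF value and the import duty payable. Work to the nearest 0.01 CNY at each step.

CIF = EXW price + pre-shipment costs + freight + insurance
CIF = 14338.08 + 439.47 + 84.61 + 443.93 + 2259.93 + 607.29 = 18173.31
Import duty = 18173.31 × 2.6% = 472.51

CIF value: CNY 18173.31; import duty: CNY 472.51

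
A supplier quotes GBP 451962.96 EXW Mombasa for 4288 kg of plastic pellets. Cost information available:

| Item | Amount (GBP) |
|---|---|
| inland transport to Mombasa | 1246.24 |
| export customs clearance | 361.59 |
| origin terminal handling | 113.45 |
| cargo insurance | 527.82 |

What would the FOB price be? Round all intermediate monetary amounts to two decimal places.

Not relevant to the conversion: insurance — on the buyer under both terms; not part of either seller's price.
From EXW to FOB, the seller additionally bears: inland to port, export clearance, origin terminal.
FOB price = 451962.96 + 1246.24 + 361.59 + 113.45 = 453684.24

FOB price: GBP 453684.24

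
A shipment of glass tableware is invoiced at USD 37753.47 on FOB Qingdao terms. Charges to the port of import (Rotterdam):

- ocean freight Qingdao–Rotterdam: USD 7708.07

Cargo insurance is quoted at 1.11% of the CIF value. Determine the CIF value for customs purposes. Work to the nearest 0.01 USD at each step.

Let C be the CIF value. C = FOB price + freight + 1.11% × C
C − 1.11% × C = 37753.47 + 7708.07
0.9889 × C = 45461.54
C = 45461.54 / 0.9889 = 45971.83
Insurance premium = 1.11% × 45971.83 = 510.29

CIF value: USD 45971.83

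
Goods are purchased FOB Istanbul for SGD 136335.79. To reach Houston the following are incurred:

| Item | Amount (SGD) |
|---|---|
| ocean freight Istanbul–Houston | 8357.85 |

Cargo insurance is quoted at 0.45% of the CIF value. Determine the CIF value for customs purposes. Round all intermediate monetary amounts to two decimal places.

CIF value: SGD 145347.70

Let C be the CIF value. C = FOB price + freight + 0.45% × C
C − 0.45% × C = 136335.79 + 8357.85
0.9955 × C = 144693.64
C = 144693.64 / 0.9955 = 145347.70
Insurance premium = 0.45% × 145347.70 = 654.06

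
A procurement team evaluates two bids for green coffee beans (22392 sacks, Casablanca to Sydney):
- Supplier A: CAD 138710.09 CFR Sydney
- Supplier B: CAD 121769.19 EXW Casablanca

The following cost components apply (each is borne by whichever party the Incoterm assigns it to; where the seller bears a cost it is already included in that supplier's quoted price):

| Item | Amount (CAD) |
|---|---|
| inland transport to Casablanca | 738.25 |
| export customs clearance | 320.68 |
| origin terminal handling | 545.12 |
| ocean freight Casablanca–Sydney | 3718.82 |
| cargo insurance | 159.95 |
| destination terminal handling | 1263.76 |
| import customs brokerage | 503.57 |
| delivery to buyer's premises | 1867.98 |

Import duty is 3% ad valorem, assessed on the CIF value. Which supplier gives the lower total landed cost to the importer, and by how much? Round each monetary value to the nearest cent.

Supplier A (CFR):
CIF value = CFR price + insurance = 138710.09 + 159.95 = 138870.04
Import duty = 138870.04 × 3% = 4166.10
Buyer bears (A): 159.95 + 1263.76 + 503.57 + 1867.98 = 3795.26
Landed cost (A) = invoice 138710.09 + 3795.26 + duty 4166.10 = 146671.45
Supplier B (EXW):
CIF value = EXW price + inland to port + export clearance + origin terminal + freight + insurance = 121769.19 + 738.25 + 320.68 + 545.12 + 3718.82 + 159.95 = 127252.01
Import duty = 127252.01 × 3% = 3817.56
Buyer bears (B): 738.25 + 320.68 + 545.12 + 3718.82 + 159.95 + 1263.76 + 503.57 + 1867.98 = 9118.13
Landed cost (B) = invoice 121769.19 + 9118.13 + duty 3817.56 = 134704.88
Difference = |146671.45 − 134704.88| = 11966.57

Supplier B is cheaper by CAD 11966.57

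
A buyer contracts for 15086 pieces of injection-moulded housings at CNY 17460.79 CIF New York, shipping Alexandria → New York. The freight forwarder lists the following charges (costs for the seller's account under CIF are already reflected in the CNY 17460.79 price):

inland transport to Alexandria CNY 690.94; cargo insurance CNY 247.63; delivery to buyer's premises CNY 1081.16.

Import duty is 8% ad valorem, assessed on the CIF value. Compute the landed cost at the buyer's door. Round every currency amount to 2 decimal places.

Total landed cost: CNY 19938.81

CIF: the seller pays costs through ocean freight and marine insurance to the destination port.
Already in the invoice (seller's account under CIF): inland to port, insurance — exclude.
The CIF price already equals the CIF value: 17460.79
Import duty = 17460.79 × 8% = 1396.86
Buyer bears: delivery 1081.16 + duty 1396.86 = 2478.02
Landed cost = invoice 17460.79 + 2478.02 = 19938.81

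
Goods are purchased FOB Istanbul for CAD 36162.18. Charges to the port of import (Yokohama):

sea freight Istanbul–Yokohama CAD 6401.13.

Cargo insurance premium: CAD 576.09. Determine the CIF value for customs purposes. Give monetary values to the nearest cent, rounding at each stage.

CIF value: CAD 43139.40

CIF = FOB price + freight + insurance
CIF = 36162.18 + 6401.13 + 576.09 = 43139.40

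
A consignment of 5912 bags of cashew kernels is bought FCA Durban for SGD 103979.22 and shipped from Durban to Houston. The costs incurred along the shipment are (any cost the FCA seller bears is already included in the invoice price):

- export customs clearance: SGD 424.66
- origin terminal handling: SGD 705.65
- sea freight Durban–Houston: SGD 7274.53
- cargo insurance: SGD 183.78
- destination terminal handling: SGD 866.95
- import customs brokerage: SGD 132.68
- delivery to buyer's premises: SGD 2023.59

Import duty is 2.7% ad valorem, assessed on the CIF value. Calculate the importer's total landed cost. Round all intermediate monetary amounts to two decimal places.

FCA: the seller delivers export-cleared goods to the carrier; the buyer bears costs from that point.
Already in the invoice (seller's account under FCA): export clearance — exclude.
CIF value = FCA price + origin terminal + freight + insurance = 103979.22 + 705.65 + 7274.53 + 183.78 = 112143.18
Import duty = 112143.18 × 2.7% = 3027.87
Buyer bears: origin terminal 705.65 + freight 7274.53 + insurance 183.78 + destination terminal 866.95 + brokerage 132.68 + delivery 2023.59 + duty 3027.87 = 14215.05
Landed cost = invoice 103979.22 + 14215.05 = 118194.27

Total landed cost: SGD 118194.27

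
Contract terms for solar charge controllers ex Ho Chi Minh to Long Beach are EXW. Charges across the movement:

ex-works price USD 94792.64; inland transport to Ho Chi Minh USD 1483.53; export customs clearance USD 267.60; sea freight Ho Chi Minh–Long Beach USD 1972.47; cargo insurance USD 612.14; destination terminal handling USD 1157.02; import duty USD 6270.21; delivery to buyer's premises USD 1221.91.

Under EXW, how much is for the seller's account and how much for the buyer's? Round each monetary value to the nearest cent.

EXW: the seller makes goods available at their premises; the buyer bears all onward costs.
Seller's account: goods 94792.64 = 94792.64
Buyer's account: inland to port 1483.53 + export clearance 267.60 + freight 1972.47 + insurance 612.14 + destination terminal 1157.02 + duty 6270.21 + delivery 1221.91 = 12984.88

Seller: USD 94792.64; buyer: USD 12984.88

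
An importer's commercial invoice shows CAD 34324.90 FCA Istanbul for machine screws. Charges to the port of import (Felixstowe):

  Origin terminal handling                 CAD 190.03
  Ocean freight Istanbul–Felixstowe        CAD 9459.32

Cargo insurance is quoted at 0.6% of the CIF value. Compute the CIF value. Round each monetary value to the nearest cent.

CIF value: CAD 44239.69

Let C be the CIF value. C = FCA price + pre-shipment costs + freight + 0.6% × C
C − 0.6% × C = 34324.90 + 190.03 + 9459.32
0.994 × C = 43974.25
C = 43974.25 / 0.994 = 44239.69
Insurance premium = 0.6% × 44239.69 = 265.44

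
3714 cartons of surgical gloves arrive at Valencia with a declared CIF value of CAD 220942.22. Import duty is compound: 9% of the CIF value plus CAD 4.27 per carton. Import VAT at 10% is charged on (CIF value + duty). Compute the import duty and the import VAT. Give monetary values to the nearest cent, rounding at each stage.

Ad valorem component: 220942.22 × 9% = 19884.80
Specific component: 3714 × 4.27 = 15858.78
Import duty = 19884.80 + 15858.78 = 35743.58
VAT base = CIF + duty = 220942.22 + 35743.58 = 256685.80
Import VAT = 256685.80 × 10% = 25668.58

Import duty: CAD 35743.58; import VAT: CAD 25668.58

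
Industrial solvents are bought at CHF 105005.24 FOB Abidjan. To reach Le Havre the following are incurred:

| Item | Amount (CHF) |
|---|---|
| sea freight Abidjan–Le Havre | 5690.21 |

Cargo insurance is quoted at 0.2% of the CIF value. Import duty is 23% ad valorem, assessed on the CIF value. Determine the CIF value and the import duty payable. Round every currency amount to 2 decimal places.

CIF value: CHF 110917.28; import duty: CHF 25510.97

Let C be the CIF value. C = FOB price + freight + 0.2% × C
C − 0.2% × C = 105005.24 + 5690.21
0.998 × C = 110695.45
C = 110695.45 / 0.998 = 110917.28
Insurance premium = 0.2% × 110917.28 = 221.83
Import duty = 110917.28 × 23% = 25510.97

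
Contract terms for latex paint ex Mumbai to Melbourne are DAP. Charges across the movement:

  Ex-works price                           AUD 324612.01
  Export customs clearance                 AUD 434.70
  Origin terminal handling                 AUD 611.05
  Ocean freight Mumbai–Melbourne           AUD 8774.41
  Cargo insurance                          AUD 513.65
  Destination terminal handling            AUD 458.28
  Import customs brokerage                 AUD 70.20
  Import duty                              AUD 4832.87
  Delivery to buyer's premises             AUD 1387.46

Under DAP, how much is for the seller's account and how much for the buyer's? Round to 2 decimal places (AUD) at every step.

DAP: the seller bears all costs to the named destination except import duty and clearance.
Seller's account: goods 324612.01 + export clearance 434.70 + origin terminal 611.05 + freight 8774.41 + insurance 513.65 + destination terminal 458.28 + delivery 1387.46 = 336791.56
Buyer's account: brokerage 70.20 + duty 4832.87 = 4903.07

Seller: AUD 336791.56; buyer: AUD 4903.07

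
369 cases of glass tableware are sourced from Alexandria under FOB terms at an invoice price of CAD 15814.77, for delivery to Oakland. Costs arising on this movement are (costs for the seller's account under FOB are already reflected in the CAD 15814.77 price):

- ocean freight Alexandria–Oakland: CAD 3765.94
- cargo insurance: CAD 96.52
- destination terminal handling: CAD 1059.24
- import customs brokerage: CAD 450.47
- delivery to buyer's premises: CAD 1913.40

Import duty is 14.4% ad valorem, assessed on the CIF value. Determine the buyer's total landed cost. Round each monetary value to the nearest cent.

Total landed cost: CAD 25933.86

FOB: the seller bears costs until goods are on board at the origin port; the buyer bears freight, insurance and all costs thereafter.
CIF value = FOB price + freight + insurance = 15814.77 + 3765.94 + 96.52 = 19677.23
Import duty = 19677.23 × 14.4% = 2833.52
Buyer bears: freight 3765.94 + insurance 96.52 + destination terminal 1059.24 + brokerage 450.47 + delivery 1913.40 + duty 2833.52 = 10119.09
Landed cost = invoice 15814.77 + 10119.09 = 25933.86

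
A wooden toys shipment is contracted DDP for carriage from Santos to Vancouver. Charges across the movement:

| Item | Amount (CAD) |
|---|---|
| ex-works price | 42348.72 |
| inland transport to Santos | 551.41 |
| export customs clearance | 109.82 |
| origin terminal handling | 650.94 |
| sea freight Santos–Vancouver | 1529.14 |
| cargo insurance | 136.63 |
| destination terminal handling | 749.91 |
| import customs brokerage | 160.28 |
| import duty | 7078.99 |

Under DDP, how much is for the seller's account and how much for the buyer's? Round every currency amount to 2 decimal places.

Seller: CAD 53315.84; buyer: CAD 0.00

DDP: the seller bears all costs including import duty.
Seller's account: goods 42348.72 + inland to port 551.41 + export clearance 109.82 + origin terminal 650.94 + freight 1529.14 + insurance 136.63 + destination terminal 749.91 + brokerage 160.28 + duty 7078.99 = 53315.84
Buyer's account: 0.00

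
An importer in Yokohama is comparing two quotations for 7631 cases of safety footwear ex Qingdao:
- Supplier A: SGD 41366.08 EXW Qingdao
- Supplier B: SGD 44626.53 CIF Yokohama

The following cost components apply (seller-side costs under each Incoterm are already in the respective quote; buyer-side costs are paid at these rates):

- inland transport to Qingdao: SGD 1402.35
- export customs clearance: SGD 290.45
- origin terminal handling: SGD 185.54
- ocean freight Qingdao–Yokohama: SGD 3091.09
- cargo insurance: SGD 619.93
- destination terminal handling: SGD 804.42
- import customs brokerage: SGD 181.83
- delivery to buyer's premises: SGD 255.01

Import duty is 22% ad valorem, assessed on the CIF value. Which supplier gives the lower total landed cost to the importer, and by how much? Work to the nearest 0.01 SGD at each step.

Supplier A (EXW):
CIF value = EXW price + inland to port + export clearance + origin terminal + freight + insurance = 41366.08 + 1402.35 + 290.45 + 185.54 + 3091.09 + 619.93 = 46955.44
Import duty = 46955.44 × 22% = 10330.20
Buyer bears (A): 1402.35 + 290.45 + 185.54 + 3091.09 + 619.93 + 804.42 + 181.83 + 255.01 = 6830.62
Landed cost (A) = invoice 41366.08 + 6830.62 + duty 10330.20 = 58526.90
Supplier B (CIF):
The CIF price already equals the CIF value: 44626.53
Import duty = 44626.53 × 22% = 9817.84
Buyer bears (B): 804.42 + 181.83 + 255.01 = 1241.26
Landed cost (B) = invoice 44626.53 + 1241.26 + duty 9817.84 = 55685.63
Difference = |58526.90 − 55685.63| = 2841.27

Supplier B is cheaper by SGD 2841.27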